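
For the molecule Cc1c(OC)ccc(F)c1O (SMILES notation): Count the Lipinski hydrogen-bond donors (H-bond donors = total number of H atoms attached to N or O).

1

Donors: find every N or O and count the H atoms it carries.
  atom 4 (O): bond orders sum to 2 → 0 H
  atom 11 (O): bond orders sum to 1 → 1 H
Lipinski HBD = 1.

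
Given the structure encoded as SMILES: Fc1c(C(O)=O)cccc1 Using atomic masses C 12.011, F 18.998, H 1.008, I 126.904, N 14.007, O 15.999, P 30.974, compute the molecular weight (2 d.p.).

First, the molecular formula is C7H5FO2 (counting implicit H from valence).
  C: 7 × 12.011 = 84.077
  F: 1 × 18.998 = 18.998
  H: 5 × 1.008 = 5.040
  O: 2 × 15.999 = 31.998
Sum: 7×12.011 + 1×18.998 + 5×1.008 + 2×15.999 = 140.113 → 140.11 g/mol.

140.11 g/mol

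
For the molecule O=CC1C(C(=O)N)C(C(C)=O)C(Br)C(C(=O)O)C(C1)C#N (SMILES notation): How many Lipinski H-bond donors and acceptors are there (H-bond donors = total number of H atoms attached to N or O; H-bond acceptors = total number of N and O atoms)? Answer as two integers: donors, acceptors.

Donors: find every N or O and count the H atoms it carries.
  atom 1 (O): bond orders sum to 2 → 0 H
  atom 6 (O): bond orders sum to 2 → 0 H
  atom 7 (N): bond orders sum to 1 → 2 H
  atom 11 (O): bond orders sum to 2 → 0 H
  atom 16 (O): bond orders sum to 2 → 0 H
  atom 17 (O): bond orders sum to 1 → 1 H
  atom 21 (N): bond orders sum to 3 → 0 H
Lipinski HBD = 3.
Acceptors: N atoms = 2, O atoms = 5 → HBA = 7.

3, 7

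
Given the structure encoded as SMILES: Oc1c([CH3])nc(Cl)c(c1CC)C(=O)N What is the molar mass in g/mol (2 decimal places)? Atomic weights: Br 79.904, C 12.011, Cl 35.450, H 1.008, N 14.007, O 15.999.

First, the molecular formula is C9H11ClN2O2 (counting implicit H from valence).
  C: 9 × 12.011 = 108.099
  Cl: 1 × 35.450 = 35.450
  H: 11 × 1.008 = 11.088
  N: 2 × 14.007 = 28.014
  O: 2 × 15.999 = 31.998
Sum: 9×12.011 + 1×35.450 + 11×1.008 + 2×14.007 + 2×15.999 = 214.649 → 214.65 g/mol.

214.65 g/mol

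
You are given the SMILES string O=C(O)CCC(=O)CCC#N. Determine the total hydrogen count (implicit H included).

Walk through each heavy atom and fill implicit hydrogens from standard valence (C 4, N 3, O 2, S 2, halogen 1):
  atom 1: O, bond orders sum to 2 (valence 2) → 0 H
  atom 2: C, bond orders sum to 4 (valence 4) → 0 H
  atom 3: O, bond orders sum to 1 (valence 2) → 1 H
  atom 4: C, bond orders sum to 2 (valence 4) → 2 H
  atom 5: C, bond orders sum to 2 (valence 4) → 2 H
  atom 6: C, bond orders sum to 4 (valence 4) → 0 H
  atom 7: O, bond orders sum to 2 (valence 2) → 0 H
  atom 8: C, bond orders sum to 2 (valence 4) → 2 H
  atom 9: C, bond orders sum to 2 (valence 4) → 2 H
  atom 10: C, bond orders sum to 4 (valence 4) → 0 H
  atom 11: N, bond orders sum to 3 (valence 3) → 0 H
Total hydrogens: 9.

9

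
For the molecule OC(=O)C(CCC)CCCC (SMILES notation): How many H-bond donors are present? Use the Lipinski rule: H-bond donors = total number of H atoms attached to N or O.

1

Donors: find every N or O and count the H atoms it carries.
  atom 1 (O): bond orders sum to 1 → 1 H
  atom 3 (O): bond orders sum to 2 → 0 H
Lipinski HBD = 1.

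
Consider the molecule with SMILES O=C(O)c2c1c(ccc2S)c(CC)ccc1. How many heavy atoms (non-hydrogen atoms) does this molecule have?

Every atom symbol written in the SMILES (organic subset) is one heavy atom; implicit H are not written.
Heavy atoms by element → C:13, O:2, S:1.
Total: 16.

16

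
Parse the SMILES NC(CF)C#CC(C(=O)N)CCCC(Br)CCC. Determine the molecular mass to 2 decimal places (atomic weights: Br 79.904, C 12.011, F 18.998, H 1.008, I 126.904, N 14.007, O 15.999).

First, the molecular formula is C13H22BrFN2O (counting implicit H from valence).
  Br: 1 × 79.904 = 79.904
  C: 13 × 12.011 = 156.143
  F: 1 × 18.998 = 18.998
  H: 22 × 1.008 = 22.176
  N: 2 × 14.007 = 28.014
  O: 1 × 15.999 = 15.999
Sum: 1×79.904 + 13×12.011 + 1×18.998 + 22×1.008 + 2×14.007 + 1×15.999 = 321.234 → 321.23 g/mol.

321.23 g/mol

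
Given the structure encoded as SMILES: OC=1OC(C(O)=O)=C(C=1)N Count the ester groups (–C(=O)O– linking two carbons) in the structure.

0

Scan the SMILES for the ester motif — none present.
Groups that are present: 1 carboxylic acid, 1 hydroxyl, 1 primary amine.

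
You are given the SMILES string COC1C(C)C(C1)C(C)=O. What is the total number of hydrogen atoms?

Walk through each heavy atom and fill implicit hydrogens from standard valence (C 4, N 3, O 2, S 2, halogen 1):
  atom 1: C, bond orders sum to 1 (valence 4) → 3 H
  atom 2: O, bond orders sum to 2 (valence 2) → 0 H
  atom 3: C, bond orders sum to 3 (valence 4) → 1 H
  atom 4: C, bond orders sum to 3 (valence 4) → 1 H
  atom 5: C, bond orders sum to 1 (valence 4) → 3 H
  atom 6: C, bond orders sum to 3 (valence 4) → 1 H
  atom 7: C, bond orders sum to 2 (valence 4) → 2 H
  atom 8: C, bond orders sum to 4 (valence 4) → 0 H
  atom 9: C, bond orders sum to 1 (valence 4) → 3 H
  atom 10: O, bond orders sum to 2 (valence 2) → 0 H
Total hydrogens: 14.

14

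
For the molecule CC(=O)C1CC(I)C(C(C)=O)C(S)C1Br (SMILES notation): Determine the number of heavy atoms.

Every atom symbol written in the SMILES (organic subset) is one heavy atom; implicit H are not written.
Heavy atoms by element → Br:1, C:10, I:1, O:2, S:1.
Total: 15.

15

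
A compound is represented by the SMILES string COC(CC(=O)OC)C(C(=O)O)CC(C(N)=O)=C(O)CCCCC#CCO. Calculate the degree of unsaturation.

Degree of unsaturation = (number of rings) + (number of π bonds).
Ring closures in the SMILES: 0.
π bonds: 4 double bonds (each 1 DoU), 1 triple bond (each 2 DoU) → 6 DoU from unsaturation.
Total DoU = 0 + 6 = 6.

6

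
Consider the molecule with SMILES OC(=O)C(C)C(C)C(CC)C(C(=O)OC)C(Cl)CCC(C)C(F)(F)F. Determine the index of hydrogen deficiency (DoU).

2

Molecular formula: C17H28ClF3O4.
DoU = (2C + 2 + N − H − X) / 2, where X is the halogen count and O/S are ignored.
    = (2·17 + 2 + 0 − 28 − 4) / 2 = 4 / 2 = 2.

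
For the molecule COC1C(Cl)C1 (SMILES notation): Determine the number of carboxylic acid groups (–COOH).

Scan the SMILES for the carboxylic acid motif — none present.
Groups that are present: 1 ether.

0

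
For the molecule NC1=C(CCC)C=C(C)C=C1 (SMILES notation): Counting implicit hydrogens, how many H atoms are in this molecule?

Walk through each heavy atom and fill implicit hydrogens from standard valence (C 4, N 3, O 2, S 2, halogen 1):
  atom 1: N, bond orders sum to 1 (valence 3) → 2 H
  atom 2: C, bond orders sum to 4 (valence 4) → 0 H
  atom 3: C, bond orders sum to 4 (valence 4) → 0 H
  atom 4: C, bond orders sum to 2 (valence 4) → 2 H
  atom 5: C, bond orders sum to 2 (valence 4) → 2 H
  atom 6: C, bond orders sum to 1 (valence 4) → 3 H
  atom 7: C, bond orders sum to 3 (valence 4) → 1 H
  atom 8: C, bond orders sum to 4 (valence 4) → 0 H
  atom 9: C, bond orders sum to 1 (valence 4) → 3 H
  atom 10: C, bond orders sum to 3 (valence 4) → 1 H
  atom 11: C, bond orders sum to 3 (valence 4) → 1 H
Total hydrogens: 15.

15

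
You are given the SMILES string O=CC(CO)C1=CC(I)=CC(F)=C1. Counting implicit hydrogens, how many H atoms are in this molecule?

Walk through each heavy atom and fill implicit hydrogens from standard valence (C 4, N 3, O 2, S 2, halogen 1):
  atom 1: O, bond orders sum to 2 (valence 2) → 0 H
  atom 2: C, bond orders sum to 3 (valence 4) → 1 H
  atom 3: C, bond orders sum to 3 (valence 4) → 1 H
  atom 4: C, bond orders sum to 2 (valence 4) → 2 H
  atom 5: O, bond orders sum to 1 (valence 2) → 1 H
  atom 6: C, bond orders sum to 4 (valence 4) → 0 H
  atom 7: C, bond orders sum to 3 (valence 4) → 1 H
  atom 8: C, bond orders sum to 4 (valence 4) → 0 H
  atom 9: I (halogen, monovalent) → 0 H
  atom 10: C, bond orders sum to 3 (valence 4) → 1 H
  atom 11: C, bond orders sum to 4 (valence 4) → 0 H
  atom 12: F (halogen, monovalent) → 0 H
  atom 13: C, bond orders sum to 3 (valence 4) → 1 H
Total hydrogens: 8.

8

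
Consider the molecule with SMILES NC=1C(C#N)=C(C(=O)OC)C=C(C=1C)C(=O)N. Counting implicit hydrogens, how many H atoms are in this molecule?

11

Walk through each heavy atom and fill implicit hydrogens from standard valence (C 4, N 3, O 2, S 2, halogen 1):
  atom 1: N, bond orders sum to 1 (valence 3) → 2 H
  atom 2: C, bond orders sum to 4 (valence 4) → 0 H
  atom 3: C, bond orders sum to 4 (valence 4) → 0 H
  atom 4: C, bond orders sum to 4 (valence 4) → 0 H
  atom 5: N, bond orders sum to 3 (valence 3) → 0 H
  atom 6: C, bond orders sum to 4 (valence 4) → 0 H
  atom 7: C, bond orders sum to 4 (valence 4) → 0 H
  atom 8: O, bond orders sum to 2 (valence 2) → 0 H
  atom 9: O, bond orders sum to 2 (valence 2) → 0 H
  atom 10: C, bond orders sum to 1 (valence 4) → 3 H
  atom 11: C, bond orders sum to 3 (valence 4) → 1 H
  atom 12: C, bond orders sum to 4 (valence 4) → 0 H
  atom 13: C, bond orders sum to 4 (valence 4) → 0 H
  atom 14: C, bond orders sum to 1 (valence 4) → 3 H
  atom 15: C, bond orders sum to 4 (valence 4) → 0 H
  atom 16: O, bond orders sum to 2 (valence 2) → 0 H
  atom 17: N, bond orders sum to 1 (valence 3) → 2 H
Total hydrogens: 11.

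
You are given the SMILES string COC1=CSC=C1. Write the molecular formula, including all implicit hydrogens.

C5H6OS

Walk through each heavy atom and fill implicit hydrogens from standard valence (C 4, N 3, O 2, S 2, halogen 1):
  atom 1: C, bond orders sum to 1 (valence 4) → 3 H
  atom 2: O, bond orders sum to 2 (valence 2) → 0 H
  atom 3: C, bond orders sum to 4 (valence 4) → 0 H
  atom 4: C, bond orders sum to 3 (valence 4) → 1 H
  atom 5: S, bond orders sum to 2 (valence 2) → 0 H
  atom 6: C, bond orders sum to 3 (valence 4) → 1 H
  atom 7: C, bond orders sum to 3 (valence 4) → 1 H
Totals → C:5, H:6, O:1, S:1.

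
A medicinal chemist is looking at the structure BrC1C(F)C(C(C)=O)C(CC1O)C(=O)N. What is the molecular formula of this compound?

C9H13BrFNO3

Walk through each heavy atom and fill implicit hydrogens from standard valence (C 4, N 3, O 2, S 2, halogen 1):
  atom 1: Br (halogen, monovalent) → 0 H
  atom 2: C, bond orders sum to 3 (valence 4) → 1 H
  atom 3: C, bond orders sum to 3 (valence 4) → 1 H
  atom 4: F (halogen, monovalent) → 0 H
  atom 5: C, bond orders sum to 3 (valence 4) → 1 H
  atom 6: C, bond orders sum to 4 (valence 4) → 0 H
  atom 7: C, bond orders sum to 1 (valence 4) → 3 H
  atom 8: O, bond orders sum to 2 (valence 2) → 0 H
  atom 9: C, bond orders sum to 3 (valence 4) → 1 H
  atom 10: C, bond orders sum to 2 (valence 4) → 2 H
  atom 11: C, bond orders sum to 3 (valence 4) → 1 H
  atom 12: O, bond orders sum to 1 (valence 2) → 1 H
  atom 13: C, bond orders sum to 4 (valence 4) → 0 H
  atom 14: O, bond orders sum to 2 (valence 2) → 0 H
  atom 15: N, bond orders sum to 1 (valence 3) → 2 H
Totals → C:9, H:13, Br:1, F:1, N:1, O:3.
In Hill order: C9H13BrFNO3.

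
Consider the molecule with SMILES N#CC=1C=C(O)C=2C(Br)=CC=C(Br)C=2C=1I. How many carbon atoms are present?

Count every carbon token in the SMILES (each C, including those in ring-closure positions and inside branches).
Carbon count: 11.

11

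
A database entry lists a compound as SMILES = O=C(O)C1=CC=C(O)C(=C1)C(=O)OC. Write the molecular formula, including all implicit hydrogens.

Walk through each heavy atom and fill implicit hydrogens from standard valence (C 4, N 3, O 2, S 2, halogen 1):
  atom 1: O, bond orders sum to 2 (valence 2) → 0 H
  atom 2: C, bond orders sum to 4 (valence 4) → 0 H
  atom 3: O, bond orders sum to 1 (valence 2) → 1 H
  atom 4: C, bond orders sum to 4 (valence 4) → 0 H
  atom 5: C, bond orders sum to 3 (valence 4) → 1 H
  atom 6: C, bond orders sum to 3 (valence 4) → 1 H
  atom 7: C, bond orders sum to 4 (valence 4) → 0 H
  atom 8: O, bond orders sum to 1 (valence 2) → 1 H
  atom 9: C, bond orders sum to 4 (valence 4) → 0 H
  atom 10: C, bond orders sum to 3 (valence 4) → 1 H
  atom 11: C, bond orders sum to 4 (valence 4) → 0 H
  atom 12: O, bond orders sum to 2 (valence 2) → 0 H
  atom 13: O, bond orders sum to 2 (valence 2) → 0 H
  atom 14: C, bond orders sum to 1 (valence 4) → 3 H
Totals → C:9, H:8, O:5.

C9H8O5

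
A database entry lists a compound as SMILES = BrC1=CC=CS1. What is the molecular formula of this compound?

Walk through each heavy atom and fill implicit hydrogens from standard valence (C 4, N 3, O 2, S 2, halogen 1):
  atom 1: Br (halogen, monovalent) → 0 H
  atom 2: C, bond orders sum to 4 (valence 4) → 0 H
  atom 3: C, bond orders sum to 3 (valence 4) → 1 H
  atom 4: C, bond orders sum to 3 (valence 4) → 1 H
  atom 5: C, bond orders sum to 3 (valence 4) → 1 H
  atom 6: S, bond orders sum to 2 (valence 2) → 0 H
Totals → C:4, H:3, Br:1, S:1.

C4H3BrS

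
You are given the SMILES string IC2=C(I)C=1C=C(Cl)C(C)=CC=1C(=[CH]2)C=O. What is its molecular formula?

C12H7ClI2O

Walk through each heavy atom and fill implicit hydrogens from standard valence (C 4, N 3, O 2, S 2, halogen 1):
  atom 1: I (halogen, monovalent) → 0 H
  atom 2: C, bond orders sum to 4 (valence 4) → 0 H
  atom 3: C, bond orders sum to 4 (valence 4) → 0 H
  atom 4: I (halogen, monovalent) → 0 H
  atom 5: C, bond orders sum to 4 (valence 4) → 0 H
  atom 6: C, bond orders sum to 3 (valence 4) → 1 H
  atom 7: C, bond orders sum to 4 (valence 4) → 0 H
  atom 8: Cl (halogen, monovalent) → 0 H
  atom 9: C, bond orders sum to 4 (valence 4) → 0 H
  atom 10: C, bond orders sum to 1 (valence 4) → 3 H
  atom 11: C, bond orders sum to 3 (valence 4) → 1 H
  atom 12: C, bond orders sum to 4 (valence 4) → 0 H
  atom 13: C, bond orders sum to 4 (valence 4) → 0 H
  atom 14: C with explicit H count 1
  atom 15: C, bond orders sum to 3 (valence 4) → 1 H
  atom 16: O, bond orders sum to 2 (valence 2) → 0 H
Totals → C:12, H:7, Cl:1, I:2, O:1.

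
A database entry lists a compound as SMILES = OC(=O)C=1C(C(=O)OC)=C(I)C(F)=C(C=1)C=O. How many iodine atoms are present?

1

Scan the SMILES for I atoms (remember two-letter symbols like Cl and Br are single atoms).
Iodine count: 1.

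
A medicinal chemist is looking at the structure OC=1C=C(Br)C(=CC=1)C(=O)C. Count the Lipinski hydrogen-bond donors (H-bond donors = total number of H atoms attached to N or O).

Donors: find every N or O and count the H atoms it carries.
  atom 1 (O): bond orders sum to 1 → 1 H
  atom 10 (O): bond orders sum to 2 → 0 H
Lipinski HBD = 1.

1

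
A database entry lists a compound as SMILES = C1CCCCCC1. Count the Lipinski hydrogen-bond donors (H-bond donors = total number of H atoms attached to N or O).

Donors: find every N or O and count the H atoms it carries.
  (no N or O atoms present)
Lipinski HBD = 0.

0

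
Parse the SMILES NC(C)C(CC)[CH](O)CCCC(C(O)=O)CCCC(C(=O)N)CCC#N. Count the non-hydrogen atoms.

Every atom symbol written in the SMILES (organic subset) is one heavy atom; implicit H are not written.
Heavy atoms by element → C:19, N:3, O:4.
Total: 26.

26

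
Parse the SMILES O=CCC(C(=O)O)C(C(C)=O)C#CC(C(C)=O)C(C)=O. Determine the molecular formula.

Walk through each heavy atom and fill implicit hydrogens from standard valence (C 4, N 3, O 2, S 2, halogen 1):
  atom 1: O, bond orders sum to 2 (valence 2) → 0 H
  atom 2: C, bond orders sum to 3 (valence 4) → 1 H
  atom 3: C, bond orders sum to 2 (valence 4) → 2 H
  atom 4: C, bond orders sum to 3 (valence 4) → 1 H
  atom 5: C, bond orders sum to 4 (valence 4) → 0 H
  atom 6: O, bond orders sum to 2 (valence 2) → 0 H
  atom 7: O, bond orders sum to 1 (valence 2) → 1 H
  atom 8: C, bond orders sum to 3 (valence 4) → 1 H
  atom 9: C, bond orders sum to 4 (valence 4) → 0 H
  atom 10: C, bond orders sum to 1 (valence 4) → 3 H
  atom 11: O, bond orders sum to 2 (valence 2) → 0 H
  atom 12: C, bond orders sum to 4 (valence 4) → 0 H
  atom 13: C, bond orders sum to 4 (valence 4) → 0 H
  atom 14: C, bond orders sum to 3 (valence 4) → 1 H
  atom 15: C, bond orders sum to 4 (valence 4) → 0 H
  atom 16: C, bond orders sum to 1 (valence 4) → 3 H
  atom 17: O, bond orders sum to 2 (valence 2) → 0 H
  atom 18: C, bond orders sum to 4 (valence 4) → 0 H
  atom 19: C, bond orders sum to 1 (valence 4) → 3 H
  atom 20: O, bond orders sum to 2 (valence 2) → 0 H
Totals → C:14, H:16, O:6.
In Hill order: C14H16O6.

C14H16O6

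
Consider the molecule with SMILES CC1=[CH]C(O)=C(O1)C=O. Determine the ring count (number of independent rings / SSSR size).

In SMILES, each pair of matching ring-closure digits denotes one ring-closing bond; the number of such bonds equals the number of independent rings.
Ring-closure bonds here: 1.

1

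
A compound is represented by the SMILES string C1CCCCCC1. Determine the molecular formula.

Walk through each heavy atom and fill implicit hydrogens from standard valence (C 4, N 3, O 2, S 2, halogen 1):
  atom 1: C, bond orders sum to 2 (valence 4) → 2 H
  atom 2: C, bond orders sum to 2 (valence 4) → 2 H
  atom 3: C, bond orders sum to 2 (valence 4) → 2 H
  atom 4: C, bond orders sum to 2 (valence 4) → 2 H
  atom 5: C, bond orders sum to 2 (valence 4) → 2 H
  atom 6: C, bond orders sum to 2 (valence 4) → 2 H
  atom 7: C, bond orders sum to 2 (valence 4) → 2 H
Totals → C:7, H:14.

C7H14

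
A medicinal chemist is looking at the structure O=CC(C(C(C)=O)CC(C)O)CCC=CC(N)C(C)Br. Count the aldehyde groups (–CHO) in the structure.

The aldehyde motif appears at heavy-atom position 2 in the SMILES.
Other groups present: 1 alkene, 1 hydroxyl, 1 ketone, 1 primary amine.
Aldehyde count: 1.

1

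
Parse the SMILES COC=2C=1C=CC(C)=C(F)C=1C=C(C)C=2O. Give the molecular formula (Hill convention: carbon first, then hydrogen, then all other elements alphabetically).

Walk through each heavy atom and fill implicit hydrogens from standard valence (C 4, N 3, O 2, S 2, halogen 1):
  atom 1: C, bond orders sum to 1 (valence 4) → 3 H
  atom 2: O, bond orders sum to 2 (valence 2) → 0 H
  atom 3: C, bond orders sum to 4 (valence 4) → 0 H
  atom 4: C, bond orders sum to 4 (valence 4) → 0 H
  atom 5: C, bond orders sum to 3 (valence 4) → 1 H
  atom 6: C, bond orders sum to 3 (valence 4) → 1 H
  atom 7: C, bond orders sum to 4 (valence 4) → 0 H
  atom 8: C, bond orders sum to 1 (valence 4) → 3 H
  atom 9: C, bond orders sum to 4 (valence 4) → 0 H
  atom 10: F (halogen, monovalent) → 0 H
  atom 11: C, bond orders sum to 4 (valence 4) → 0 H
  atom 12: C, bond orders sum to 3 (valence 4) → 1 H
  atom 13: C, bond orders sum to 4 (valence 4) → 0 H
  atom 14: C, bond orders sum to 1 (valence 4) → 3 H
  atom 15: C, bond orders sum to 4 (valence 4) → 0 H
  atom 16: O, bond orders sum to 1 (valence 2) → 1 H
Totals → C:13, H:13, F:1, O:2.
In Hill order: C13H13FO2.

C13H13FO2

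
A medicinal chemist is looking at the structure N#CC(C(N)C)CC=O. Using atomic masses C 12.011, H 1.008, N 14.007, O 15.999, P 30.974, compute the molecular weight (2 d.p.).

First, the molecular formula is C6H10N2O (counting implicit H from valence).
  C: 6 × 12.011 = 72.066
  H: 10 × 1.008 = 10.080
  N: 2 × 14.007 = 28.014
  O: 1 × 15.999 = 15.999
Sum: 6×12.011 + 10×1.008 + 2×14.007 + 1×15.999 = 126.159 → 126.16 g/mol.

126.16 g/mol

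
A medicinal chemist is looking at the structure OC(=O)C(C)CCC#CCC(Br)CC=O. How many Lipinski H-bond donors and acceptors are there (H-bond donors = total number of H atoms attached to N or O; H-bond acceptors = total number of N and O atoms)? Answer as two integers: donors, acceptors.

Donors: find every N or O and count the H atoms it carries.
  atom 1 (O): bond orders sum to 1 → 1 H
  atom 3 (O): bond orders sum to 2 → 0 H
  atom 15 (O): bond orders sum to 2 → 0 H
Lipinski HBD = 1.
Acceptors: N atoms = 0, O atoms = 3 → HBA = 3.

1, 3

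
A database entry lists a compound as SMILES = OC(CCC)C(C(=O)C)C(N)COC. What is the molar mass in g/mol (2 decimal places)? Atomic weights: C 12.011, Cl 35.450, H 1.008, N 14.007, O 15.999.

203.28 g/mol

First, the molecular formula is C10H21NO3 (counting implicit H from valence).
  C: 10 × 12.011 = 120.110
  H: 21 × 1.008 = 21.168
  N: 1 × 14.007 = 14.007
  O: 3 × 15.999 = 47.997
Sum: 10×12.011 + 21×1.008 + 1×14.007 + 3×15.999 = 203.282 → 203.28 g/mol.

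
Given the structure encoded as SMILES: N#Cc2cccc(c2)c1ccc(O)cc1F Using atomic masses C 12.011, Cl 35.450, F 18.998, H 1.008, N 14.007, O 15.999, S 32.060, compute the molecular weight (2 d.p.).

First, the molecular formula is C13H8FNO (counting implicit H from valence).
  C: 13 × 12.011 = 156.143
  F: 1 × 18.998 = 18.998
  H: 8 × 1.008 = 8.064
  N: 1 × 14.007 = 14.007
  O: 1 × 15.999 = 15.999
Sum: 13×12.011 + 1×18.998 + 8×1.008 + 1×14.007 + 1×15.999 = 213.211 → 213.21 g/mol.

213.21 g/mol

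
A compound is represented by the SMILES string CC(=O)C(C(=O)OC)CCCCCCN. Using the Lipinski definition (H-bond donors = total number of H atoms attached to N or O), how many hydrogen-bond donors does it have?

2

Donors: find every N or O and count the H atoms it carries.
  atom 3 (O): bond orders sum to 2 → 0 H
  atom 6 (O): bond orders sum to 2 → 0 H
  atom 7 (O): bond orders sum to 2 → 0 H
  atom 15 (N): bond orders sum to 1 → 2 H
Lipinski HBD = 2.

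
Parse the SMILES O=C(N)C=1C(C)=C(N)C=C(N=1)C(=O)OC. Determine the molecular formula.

C9H11N3O3

Walk through each heavy atom and fill implicit hydrogens from standard valence (C 4, N 3, O 2, S 2, halogen 1):
  atom 1: O, bond orders sum to 2 (valence 2) → 0 H
  atom 2: C, bond orders sum to 4 (valence 4) → 0 H
  atom 3: N, bond orders sum to 1 (valence 3) → 2 H
  atom 4: C, bond orders sum to 4 (valence 4) → 0 H
  atom 5: C, bond orders sum to 4 (valence 4) → 0 H
  atom 6: C, bond orders sum to 1 (valence 4) → 3 H
  atom 7: C, bond orders sum to 4 (valence 4) → 0 H
  atom 8: N, bond orders sum to 1 (valence 3) → 2 H
  atom 9: C, bond orders sum to 3 (valence 4) → 1 H
  atom 10: C, bond orders sum to 4 (valence 4) → 0 H
  atom 11: N, bond orders sum to 3 (valence 3) → 0 H
  atom 12: C, bond orders sum to 4 (valence 4) → 0 H
  atom 13: O, bond orders sum to 2 (valence 2) → 0 H
  atom 14: O, bond orders sum to 2 (valence 2) → 0 H
  atom 15: C, bond orders sum to 1 (valence 4) → 3 H
Totals → C:9, H:11, N:3, O:3.
In Hill order: C9H11N3O3.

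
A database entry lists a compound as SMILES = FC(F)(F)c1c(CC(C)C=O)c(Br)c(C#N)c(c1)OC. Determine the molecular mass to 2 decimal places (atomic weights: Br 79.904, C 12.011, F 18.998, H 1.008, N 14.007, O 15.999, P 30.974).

350.13 g/mol

First, the molecular formula is C13H11BrF3NO2 (counting implicit H from valence).
  Br: 1 × 79.904 = 79.904
  C: 13 × 12.011 = 156.143
  F: 3 × 18.998 = 56.994
  H: 11 × 1.008 = 11.088
  N: 1 × 14.007 = 14.007
  O: 2 × 15.999 = 31.998
Sum: 1×79.904 + 13×12.011 + 3×18.998 + 11×1.008 + 1×14.007 + 2×15.999 = 350.134 → 350.13 g/mol.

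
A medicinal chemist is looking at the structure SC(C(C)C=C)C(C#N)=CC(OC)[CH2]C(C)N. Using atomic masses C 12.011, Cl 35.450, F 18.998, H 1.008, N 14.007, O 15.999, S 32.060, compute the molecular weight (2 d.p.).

First, the molecular formula is C13H22N2OS (counting implicit H from valence).
  C: 13 × 12.011 = 156.143
  H: 22 × 1.008 = 22.176
  N: 2 × 14.007 = 28.014
  O: 1 × 15.999 = 15.999
  S: 1 × 32.060 = 32.060
Sum: 13×12.011 + 22×1.008 + 2×14.007 + 1×15.999 + 1×32.060 = 254.392 → 254.39 g/mol.

254.39 g/mol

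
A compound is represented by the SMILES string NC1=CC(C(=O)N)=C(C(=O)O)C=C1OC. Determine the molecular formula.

Walk through each heavy atom and fill implicit hydrogens from standard valence (C 4, N 3, O 2, S 2, halogen 1):
  atom 1: N, bond orders sum to 1 (valence 3) → 2 H
  atom 2: C, bond orders sum to 4 (valence 4) → 0 H
  atom 3: C, bond orders sum to 3 (valence 4) → 1 H
  atom 4: C, bond orders sum to 4 (valence 4) → 0 H
  atom 5: C, bond orders sum to 4 (valence 4) → 0 H
  atom 6: O, bond orders sum to 2 (valence 2) → 0 H
  atom 7: N, bond orders sum to 1 (valence 3) → 2 H
  atom 8: C, bond orders sum to 4 (valence 4) → 0 H
  atom 9: C, bond orders sum to 4 (valence 4) → 0 H
  atom 10: O, bond orders sum to 2 (valence 2) → 0 H
  atom 11: O, bond orders sum to 1 (valence 2) → 1 H
  atom 12: C, bond orders sum to 3 (valence 4) → 1 H
  atom 13: C, bond orders sum to 4 (valence 4) → 0 H
  atom 14: O, bond orders sum to 2 (valence 2) → 0 H
  atom 15: C, bond orders sum to 1 (valence 4) → 3 H
Totals → C:9, H:10, N:2, O:4.
In Hill order: C9H10N2O4.

C9H10N2O4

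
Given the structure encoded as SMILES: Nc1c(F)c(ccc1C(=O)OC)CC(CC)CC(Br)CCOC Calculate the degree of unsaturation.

5

Molecular formula: C17H25BrFNO3.
DoU = (2C + 2 + N − H − X) / 2, where X is the halogen count and O/S are ignored.
    = (2·17 + 2 + 1 − 25 − 2) / 2 = 10 / 2 = 5.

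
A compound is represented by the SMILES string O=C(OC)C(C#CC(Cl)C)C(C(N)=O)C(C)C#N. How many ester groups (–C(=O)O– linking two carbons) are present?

The ester motif appears at heavy-atom position 2 in the SMILES.
Other groups present: 1 alkyne, 1 amide, 1 nitrile.
Ester count: 1.

1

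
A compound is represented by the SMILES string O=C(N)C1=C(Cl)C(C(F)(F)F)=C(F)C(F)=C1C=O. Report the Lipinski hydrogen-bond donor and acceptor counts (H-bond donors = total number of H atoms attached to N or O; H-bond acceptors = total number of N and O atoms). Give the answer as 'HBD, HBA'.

Donors: find every N or O and count the H atoms it carries.
  atom 1 (O): bond orders sum to 2 → 0 H
  atom 3 (N): bond orders sum to 1 → 2 H
  atom 18 (O): bond orders sum to 2 → 0 H
Lipinski HBD = 2.
Acceptors: N atoms = 1, O atoms = 2 → HBA = 3.

2, 3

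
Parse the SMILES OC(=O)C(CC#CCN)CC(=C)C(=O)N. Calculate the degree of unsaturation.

5

Degree of unsaturation = (number of rings) + (number of π bonds).
Ring closures in the SMILES: 0.
π bonds: 3 double bonds (each 1 DoU), 1 triple bond (each 2 DoU) → 5 DoU from unsaturation.
Total DoU = 0 + 5 = 5.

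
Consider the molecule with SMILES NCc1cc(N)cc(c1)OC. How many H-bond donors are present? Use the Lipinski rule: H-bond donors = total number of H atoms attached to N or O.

4

Donors: find every N or O and count the H atoms it carries.
  atom 1 (N): bond orders sum to 1 → 2 H
  atom 6 (N): bond orders sum to 1 → 2 H
  atom 10 (O): bond orders sum to 2 → 0 H
Lipinski HBD = 4.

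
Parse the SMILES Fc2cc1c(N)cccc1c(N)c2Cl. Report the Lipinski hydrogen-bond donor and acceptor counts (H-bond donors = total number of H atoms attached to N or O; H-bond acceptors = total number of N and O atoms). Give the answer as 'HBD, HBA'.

4, 2

Donors: find every N or O and count the H atoms it carries.
  atom 6 (N): bond orders sum to 1 → 2 H
  atom 12 (N): bond orders sum to 1 → 2 H
Lipinski HBD = 4.
Acceptors: N atoms = 2, O atoms = 0 → HBA = 2.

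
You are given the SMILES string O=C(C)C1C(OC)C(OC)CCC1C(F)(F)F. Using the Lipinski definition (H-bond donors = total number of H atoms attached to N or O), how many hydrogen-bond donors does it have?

0

Donors: find every N or O and count the H atoms it carries.
  atom 1 (O): bond orders sum to 2 → 0 H
  atom 6 (O): bond orders sum to 2 → 0 H
  atom 9 (O): bond orders sum to 2 → 0 H
Lipinski HBD = 0.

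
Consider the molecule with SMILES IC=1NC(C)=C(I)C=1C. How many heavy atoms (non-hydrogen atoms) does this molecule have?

9

Every atom symbol written in the SMILES (organic subset) is one heavy atom; implicit H are not written.
Heavy atoms by element → C:6, I:2, N:1.
Total: 9.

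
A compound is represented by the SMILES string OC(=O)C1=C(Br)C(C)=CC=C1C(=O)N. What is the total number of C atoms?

9

Count every carbon token in the SMILES (each C, including those in ring-closure positions and inside branches).
Carbon count: 9.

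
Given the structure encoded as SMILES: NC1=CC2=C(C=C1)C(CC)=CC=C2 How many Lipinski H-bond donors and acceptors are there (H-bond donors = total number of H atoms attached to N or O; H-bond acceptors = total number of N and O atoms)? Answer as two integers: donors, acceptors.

2, 1

Donors: find every N or O and count the H atoms it carries.
  atom 1 (N): bond orders sum to 1 → 2 H
Lipinski HBD = 2.
Acceptors: N atoms = 1, O atoms = 0 → HBA = 1.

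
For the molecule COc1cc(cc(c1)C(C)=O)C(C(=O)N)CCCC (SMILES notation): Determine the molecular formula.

Walk through each heavy atom and fill implicit hydrogens from standard valence (C 4, N 3, O 2, S 2, halogen 1); for lowercase aromatic atoms, an aromatic c carries 1 H when it has two neighbours and 0 H with three, and aromatic n carries 0 H:
  atom 1: C, bond orders sum to 1 (valence 4) → 3 H
  atom 2: O, bond orders sum to 2 (valence 2) → 0 H
  atom 3: aromatic c, 3 neighbours → 0 H
  atom 4: aromatic c, 2 neighbours → 1 H
  atom 5: aromatic c, 3 neighbours → 0 H
  atom 6: aromatic c, 2 neighbours → 1 H
  atom 7: aromatic c, 3 neighbours → 0 H
  atom 8: aromatic c, 2 neighbours → 1 H
  atom 9: C, bond orders sum to 4 (valence 4) → 0 H
  atom 10: C, bond orders sum to 1 (valence 4) → 3 H
  atom 11: O, bond orders sum to 2 (valence 2) → 0 H
  atom 12: C, bond orders sum to 3 (valence 4) → 1 H
  atom 13: C, bond orders sum to 4 (valence 4) → 0 H
  atom 14: O, bond orders sum to 2 (valence 2) → 0 H
  atom 15: N, bond orders sum to 1 (valence 3) → 2 H
  atom 16: C, bond orders sum to 2 (valence 4) → 2 H
  atom 17: C, bond orders sum to 2 (valence 4) → 2 H
  atom 18: C, bond orders sum to 2 (valence 4) → 2 H
  atom 19: C, bond orders sum to 1 (valence 4) → 3 H
Totals → C:15, H:21, N:1, O:3.
In Hill order: C15H21NO3.

C15H21NO3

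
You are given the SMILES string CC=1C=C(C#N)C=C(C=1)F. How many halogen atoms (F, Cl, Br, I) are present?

1

Halogen atoms appear at heavy-atom position 10 (1×F).
Other groups present: 1 nitrile.
Halogen count: 1.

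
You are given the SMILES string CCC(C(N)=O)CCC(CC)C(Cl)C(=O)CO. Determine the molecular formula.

Walk through each heavy atom and fill implicit hydrogens from standard valence (C 4, N 3, O 2, S 2, halogen 1):
  atom 1: C, bond orders sum to 1 (valence 4) → 3 H
  atom 2: C, bond orders sum to 2 (valence 4) → 2 H
  atom 3: C, bond orders sum to 3 (valence 4) → 1 H
  atom 4: C, bond orders sum to 4 (valence 4) → 0 H
  atom 5: N, bond orders sum to 1 (valence 3) → 2 H
  atom 6: O, bond orders sum to 2 (valence 2) → 0 H
  atom 7: C, bond orders sum to 2 (valence 4) → 2 H
  atom 8: C, bond orders sum to 2 (valence 4) → 2 H
  atom 9: C, bond orders sum to 3 (valence 4) → 1 H
  atom 10: C, bond orders sum to 2 (valence 4) → 2 H
  atom 11: C, bond orders sum to 1 (valence 4) → 3 H
  atom 12: C, bond orders sum to 3 (valence 4) → 1 H
  atom 13: Cl (halogen, monovalent) → 0 H
  atom 14: C, bond orders sum to 4 (valence 4) → 0 H
  atom 15: O, bond orders sum to 2 (valence 2) → 0 H
  atom 16: C, bond orders sum to 2 (valence 4) → 2 H
  atom 17: O, bond orders sum to 1 (valence 2) → 1 H
Totals → C:12, H:22, Cl:1, N:1, O:3.
In Hill order: C12H22ClNO3.

C12H22ClNO3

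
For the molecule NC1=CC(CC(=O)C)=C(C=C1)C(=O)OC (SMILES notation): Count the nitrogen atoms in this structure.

Scan the SMILES for N atoms (remember two-letter symbols like Cl and Br are single atoms).
Nitrogen count: 1.

1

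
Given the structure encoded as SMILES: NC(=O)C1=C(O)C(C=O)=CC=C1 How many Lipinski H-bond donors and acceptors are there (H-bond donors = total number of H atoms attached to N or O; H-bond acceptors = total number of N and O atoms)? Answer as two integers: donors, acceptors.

Donors: find every N or O and count the H atoms it carries.
  atom 1 (N): bond orders sum to 1 → 2 H
  atom 3 (O): bond orders sum to 2 → 0 H
  atom 6 (O): bond orders sum to 1 → 1 H
  atom 9 (O): bond orders sum to 2 → 0 H
Lipinski HBD = 3.
Acceptors: N atoms = 1, O atoms = 3 → HBA = 4.

3, 4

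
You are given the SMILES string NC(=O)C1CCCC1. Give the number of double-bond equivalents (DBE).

Molecular formula: C6H11NO.
DoU = (2C + 2 + N − H − X) / 2, where X is the halogen count and O/S are ignored.
    = (2·6 + 2 + 1 − 11 − 0) / 2 = 4 / 2 = 2.

2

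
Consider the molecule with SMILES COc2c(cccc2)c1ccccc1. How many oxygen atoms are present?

1

Scan the SMILES for O atoms (remember two-letter symbols like Cl and Br are single atoms).
Oxygen count: 1.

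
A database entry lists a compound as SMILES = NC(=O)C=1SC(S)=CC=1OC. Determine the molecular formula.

Walk through each heavy atom and fill implicit hydrogens from standard valence (C 4, N 3, O 2, S 2, halogen 1):
  atom 1: N, bond orders sum to 1 (valence 3) → 2 H
  atom 2: C, bond orders sum to 4 (valence 4) → 0 H
  atom 3: O, bond orders sum to 2 (valence 2) → 0 H
  atom 4: C, bond orders sum to 4 (valence 4) → 0 H
  atom 5: S, bond orders sum to 2 (valence 2) → 0 H
  atom 6: C, bond orders sum to 4 (valence 4) → 0 H
  atom 7: S, bond orders sum to 1 (valence 2) → 1 H
  atom 8: C, bond orders sum to 3 (valence 4) → 1 H
  atom 9: C, bond orders sum to 4 (valence 4) → 0 H
  atom 10: O, bond orders sum to 2 (valence 2) → 0 H
  atom 11: C, bond orders sum to 1 (valence 4) → 3 H
Totals → C:6, H:7, N:1, O:2, S:2.
In Hill order: C6H7NO2S2.

C6H7NO2S2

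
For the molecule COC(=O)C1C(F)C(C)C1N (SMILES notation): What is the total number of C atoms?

Count every carbon token in the SMILES (each C, including those in ring-closure positions and inside branches).
Carbon count: 7.

7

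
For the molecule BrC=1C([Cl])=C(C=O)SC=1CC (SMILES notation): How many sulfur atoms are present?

1

Scan the SMILES for S atoms (remember two-letter symbols like Cl and Br are single atoms).
Sulfur count: 1.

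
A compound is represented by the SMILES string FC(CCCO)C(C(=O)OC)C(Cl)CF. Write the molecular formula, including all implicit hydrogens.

C9H15ClF2O3

Walk through each heavy atom and fill implicit hydrogens from standard valence (C 4, N 3, O 2, S 2, halogen 1):
  atom 1: F (halogen, monovalent) → 0 H
  atom 2: C, bond orders sum to 3 (valence 4) → 1 H
  atom 3: C, bond orders sum to 2 (valence 4) → 2 H
  atom 4: C, bond orders sum to 2 (valence 4) → 2 H
  atom 5: C, bond orders sum to 2 (valence 4) → 2 H
  atom 6: O, bond orders sum to 1 (valence 2) → 1 H
  atom 7: C, bond orders sum to 3 (valence 4) → 1 H
  atom 8: C, bond orders sum to 4 (valence 4) → 0 H
  atom 9: O, bond orders sum to 2 (valence 2) → 0 H
  atom 10: O, bond orders sum to 2 (valence 2) → 0 H
  atom 11: C, bond orders sum to 1 (valence 4) → 3 H
  atom 12: C, bond orders sum to 3 (valence 4) → 1 H
  atom 13: Cl (halogen, monovalent) → 0 H
  atom 14: C, bond orders sum to 2 (valence 4) → 2 H
  atom 15: F (halogen, monovalent) → 0 H
Totals → C:9, H:15, Cl:1, F:2, O:3.
In Hill order: C9H15ClF2O3.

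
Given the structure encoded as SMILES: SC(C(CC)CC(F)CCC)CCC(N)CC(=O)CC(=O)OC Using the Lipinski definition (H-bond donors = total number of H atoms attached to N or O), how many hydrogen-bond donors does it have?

Donors: find every N or O and count the H atoms it carries.
  atom 15 (N): bond orders sum to 1 → 2 H
  atom 18 (O): bond orders sum to 2 → 0 H
  atom 21 (O): bond orders sum to 2 → 0 H
  atom 22 (O): bond orders sum to 2 → 0 H
Lipinski HBD = 2.

2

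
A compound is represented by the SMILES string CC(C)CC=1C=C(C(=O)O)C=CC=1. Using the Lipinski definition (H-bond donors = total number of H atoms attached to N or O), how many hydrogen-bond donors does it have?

Donors: find every N or O and count the H atoms it carries.
  atom 9 (O): bond orders sum to 2 → 0 H
  atom 10 (O): bond orders sum to 1 → 1 H
Lipinski HBD = 1.

1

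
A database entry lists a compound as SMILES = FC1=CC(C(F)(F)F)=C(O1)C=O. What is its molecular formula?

Walk through each heavy atom and fill implicit hydrogens from standard valence (C 4, N 3, O 2, S 2, halogen 1):
  atom 1: F (halogen, monovalent) → 0 H
  atom 2: C, bond orders sum to 4 (valence 4) → 0 H
  atom 3: C, bond orders sum to 3 (valence 4) → 1 H
  atom 4: C, bond orders sum to 4 (valence 4) → 0 H
  atom 5: C, bond orders sum to 4 (valence 4) → 0 H
  atom 6: F (halogen, monovalent) → 0 H
  atom 7: F (halogen, monovalent) → 0 H
  atom 8: F (halogen, monovalent) → 0 H
  atom 9: C, bond orders sum to 4 (valence 4) → 0 H
  atom 10: O, bond orders sum to 2 (valence 2) → 0 H
  atom 11: C, bond orders sum to 3 (valence 4) → 1 H
  atom 12: O, bond orders sum to 2 (valence 2) → 0 H
Totals → C:6, H:2, F:4, O:2.

C6H2F4O2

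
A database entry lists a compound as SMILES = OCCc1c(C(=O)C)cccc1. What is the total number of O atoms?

2

Scan the SMILES for O atoms (remember two-letter symbols like Cl and Br are single atoms).
Oxygen count: 2.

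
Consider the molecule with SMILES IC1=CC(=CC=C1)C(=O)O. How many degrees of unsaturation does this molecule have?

5

Molecular formula: C7H5IO2.
DoU = (2C + 2 + N − H − X) / 2, where X is the halogen count and O/S are ignored.
    = (2·7 + 2 + 0 − 5 − 1) / 2 = 10 / 2 = 5.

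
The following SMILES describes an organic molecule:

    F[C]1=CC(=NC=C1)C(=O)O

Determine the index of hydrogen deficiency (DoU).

Degree of unsaturation = (number of rings) + (number of π bonds).
Ring closures in the SMILES: 1.
π bonds: 4 double bonds (each 1 DoU) → 4 DoU from unsaturation.
Total DoU = 1 + 4 = 5.

5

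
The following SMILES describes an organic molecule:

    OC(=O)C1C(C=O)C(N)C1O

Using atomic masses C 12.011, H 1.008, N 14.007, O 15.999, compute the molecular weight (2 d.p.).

First, the molecular formula is C6H9NO4 (counting implicit H from valence).
  C: 6 × 12.011 = 72.066
  H: 9 × 1.008 = 9.072
  N: 1 × 14.007 = 14.007
  O: 4 × 15.999 = 63.996
Sum: 6×12.011 + 9×1.008 + 1×14.007 + 4×15.999 = 159.141 → 159.14 g/mol.

159.14 g/mol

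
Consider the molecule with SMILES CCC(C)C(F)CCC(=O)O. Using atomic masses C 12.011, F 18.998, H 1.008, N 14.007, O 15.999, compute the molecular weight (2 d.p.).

162.20 g/mol

First, the molecular formula is C8H15FO2 (counting implicit H from valence).
  C: 8 × 12.011 = 96.088
  F: 1 × 18.998 = 18.998
  H: 15 × 1.008 = 15.120
  O: 2 × 15.999 = 31.998
Sum: 8×12.011 + 1×18.998 + 15×1.008 + 2×15.999 = 162.204 → 162.20 g/mol.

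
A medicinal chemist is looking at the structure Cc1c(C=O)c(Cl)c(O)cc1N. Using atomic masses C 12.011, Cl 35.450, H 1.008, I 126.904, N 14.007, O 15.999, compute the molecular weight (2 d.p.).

First, the molecular formula is C8H8ClNO2 (counting implicit H from valence).
  C: 8 × 12.011 = 96.088
  Cl: 1 × 35.450 = 35.450
  H: 8 × 1.008 = 8.064
  N: 1 × 14.007 = 14.007
  O: 2 × 15.999 = 31.998
Sum: 8×12.011 + 1×35.450 + 8×1.008 + 1×14.007 + 2×15.999 = 185.607 → 185.61 g/mol.

185.61 g/mol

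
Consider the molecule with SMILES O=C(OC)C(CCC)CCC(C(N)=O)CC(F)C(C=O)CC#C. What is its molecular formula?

Walk through each heavy atom and fill implicit hydrogens from standard valence (C 4, N 3, O 2, S 2, halogen 1):
  atom 1: O, bond orders sum to 2 (valence 2) → 0 H
  atom 2: C, bond orders sum to 4 (valence 4) → 0 H
  atom 3: O, bond orders sum to 2 (valence 2) → 0 H
  atom 4: C, bond orders sum to 1 (valence 4) → 3 H
  atom 5: C, bond orders sum to 3 (valence 4) → 1 H
  atom 6: C, bond orders sum to 2 (valence 4) → 2 H
  atom 7: C, bond orders sum to 2 (valence 4) → 2 H
  atom 8: C, bond orders sum to 1 (valence 4) → 3 H
  atom 9: C, bond orders sum to 2 (valence 4) → 2 H
  atom 10: C, bond orders sum to 2 (valence 4) → 2 H
  atom 11: C, bond orders sum to 3 (valence 4) → 1 H
  atom 12: C, bond orders sum to 4 (valence 4) → 0 H
  atom 13: N, bond orders sum to 1 (valence 3) → 2 H
  atom 14: O, bond orders sum to 2 (valence 2) → 0 H
  atom 15: C, bond orders sum to 2 (valence 4) → 2 H
  atom 16: C, bond orders sum to 3 (valence 4) → 1 H
  atom 17: F (halogen, monovalent) → 0 H
  atom 18: C, bond orders sum to 3 (valence 4) → 1 H
  atom 19: C, bond orders sum to 3 (valence 4) → 1 H
  atom 20: O, bond orders sum to 2 (valence 2) → 0 H
  atom 21: C, bond orders sum to 2 (valence 4) → 2 H
  atom 22: C, bond orders sum to 4 (valence 4) → 0 H
  atom 23: C, bond orders sum to 3 (valence 4) → 1 H
Totals → C:17, H:26, F:1, N:1, O:4.
In Hill order: C17H26FNO4.

C17H26FNO4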